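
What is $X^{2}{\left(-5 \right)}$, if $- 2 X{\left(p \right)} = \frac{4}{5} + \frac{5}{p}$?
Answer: $\frac{1}{100} \approx 0.01$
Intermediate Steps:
$X{\left(p \right)} = - \frac{2}{5} - \frac{5}{2 p}$ ($X{\left(p \right)} = - \frac{\frac{4}{5} + \frac{5}{p}}{2} = - \frac{2}{5} - \frac{5}{2 p}$)
$X^{2}{\left(-5 \right)} = \left(\frac{-25 - -20}{10 \left(-5\right)}\right)^{2} = \left(\frac{1}{10} \left(- \frac{1}{5}\right) \left(-25 + 20\right)\right)^{2} = \left(\frac{1}{10} \left(- \frac{1}{5}\right) \left(-5\right)\right)^{2} = \left(\frac{1}{10}\right)^{2} = \frac{1}{100}$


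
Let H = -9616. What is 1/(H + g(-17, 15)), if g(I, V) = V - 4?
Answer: -1/9605 ≈ -0.00010411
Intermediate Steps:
g(I, V) = -4 + V
1/(H + g(-17, 15)) = 1/(-9616 + (-4 + 15)) = 1/(-9616 + 11) = 1/(-9605) = -1/9605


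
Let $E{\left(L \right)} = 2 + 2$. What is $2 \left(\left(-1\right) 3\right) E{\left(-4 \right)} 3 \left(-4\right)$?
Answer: $288$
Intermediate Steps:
$E{\left(L \right)} = 4$
$2 \left(\left(-1\right) 3\right) E{\left(-4 \right)} 3 \left(-4\right) = 2 \left(\left(-1\right) 3\right) 4 \cdot 3 \left(-4\right) = 2 \left(-3\right) 12 \left(-4\right) = \left(-6\right) \left(-48\right) = 288$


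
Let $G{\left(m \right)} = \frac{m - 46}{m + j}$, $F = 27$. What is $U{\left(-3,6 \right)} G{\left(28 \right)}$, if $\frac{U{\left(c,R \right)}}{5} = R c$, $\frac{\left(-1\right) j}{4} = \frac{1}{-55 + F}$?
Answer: $\frac{11340}{197} \approx 57.563$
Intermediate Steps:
$j = \frac{1}{7}$ ($j = - \frac{4}{-55 + 27} = - \frac{4}{-28} = \left(-4\right) \left(- \frac{1}{28}\right) = \frac{1}{7} \approx 0.14286$)
$U{\left(c,R \right)} = 5 R c$
$G{\left(m \right)} = \frac{-46 + m}{\frac{1}{7} + m}$ ($G{\left(m \right)} = \frac{m - 46}{m + \frac{1}{7}} = \frac{-46 + m}{\frac{1}{7} + m}$)
$U{\left(-3,6 \right)} G{\left(28 \right)} = 5 \cdot 6 \left(-3\right) \frac{7 \left(-46 + 28\right)}{1 + 7 \cdot 28} = - 90 \cdot 7 \frac{1}{1 + 196} \left(-18\right) = - 90 \cdot 7 \cdot \frac{1}{197} \left(-18\right) = \left(-90\right) \left(- \frac{126}{197}\right) = \frac{11340}{197}$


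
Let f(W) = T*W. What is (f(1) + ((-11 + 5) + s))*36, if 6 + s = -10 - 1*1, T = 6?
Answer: -612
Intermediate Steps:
s = -17 (s = -6 + (-10 - 1*1) = -6 + (-10 - 1) = -6 - 11 = -17)
f(W) = 6*W
(f(1) + ((-11 + 5) + s))*36 = (6*1 + ((-11 + 5) - 17))*36 = (6 + (-6 - 17))*36 = (6 - 23)*36 = -17*36 = -612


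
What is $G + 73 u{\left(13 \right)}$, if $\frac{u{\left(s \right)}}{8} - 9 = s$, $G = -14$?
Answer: $12834$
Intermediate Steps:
$u{\left(s \right)} = 72 + 8 s$
$G + 73 u{\left(13 \right)} = -14 + 73 \left(72 + 8 \cdot 13\right) = -14 + 73 \left(72 + 104\right) = -14 + 73 \cdot 176 = -14 + 12848 = 12834$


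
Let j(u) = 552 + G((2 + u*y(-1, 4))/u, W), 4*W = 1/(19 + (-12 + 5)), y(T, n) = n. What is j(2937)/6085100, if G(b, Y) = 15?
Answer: 81/869300 ≈ 9.3178e-5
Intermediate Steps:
W = 1/48 (W = 1/(4*(19 + (-12 + 5))) = 1/(4*(19 - 7)) = (¼)/12 = (¼)*(1/12) = 1/48 ≈ 0.020833)
j(u) = 567 (j(u) = 552 + 15 = 567)
j(2937)/6085100 = 567/6085100 = 567*(1/6085100) = 81/869300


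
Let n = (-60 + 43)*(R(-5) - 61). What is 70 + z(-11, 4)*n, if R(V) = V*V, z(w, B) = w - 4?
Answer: -9110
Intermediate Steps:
z(w, B) = -4 + w
R(V) = V²
n = 612 (n = (-60 + 43)*((-5)² - 61) = -17*(25 - 61) = -17*(-36) = 612)
70 + z(-11, 4)*n = 70 + (-4 - 11)*612 = 70 - 15*612 = 70 - 9180 = -9110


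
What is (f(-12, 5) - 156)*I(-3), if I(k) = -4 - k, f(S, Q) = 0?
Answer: 156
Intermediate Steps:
(f(-12, 5) - 156)*I(-3) = (0 - 156)*(-4 - 1*(-3)) = -156*(-4 + 3) = -156*(-1) = 156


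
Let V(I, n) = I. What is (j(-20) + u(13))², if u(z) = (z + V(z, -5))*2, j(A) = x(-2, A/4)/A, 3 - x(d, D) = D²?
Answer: 281961/100 ≈ 2819.6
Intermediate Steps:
x(d, D) = 3 - D²
j(A) = (3 - A²/16)/A (j(A) = (3 - (A/4)²)/A = (3 - A²/16)/A)
u(z) = 4*z (u(z) = (z + z)*2 = (2*z)*2 = 4*z)
(j(-20) + u(13))² = ((3/(-20) - 1/16*(-20)) + 4*13)² = ((3*(-1/20) + 5/4) + 52)² = ((-3/20 + 5/4) + 52)² = (11/10 + 52)² = (531/10)² = 281961/100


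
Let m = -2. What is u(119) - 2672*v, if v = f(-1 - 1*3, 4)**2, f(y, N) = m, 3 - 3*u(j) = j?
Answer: -32180/3 ≈ -10727.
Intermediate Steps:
u(j) = 1 - j/3
f(y, N) = -2
v = 4 (v = (-2)**2 = 4)
u(119) - 2672*v = (1 - 1/3*119) - 2672*4 = (1 - 119/3) - 1*10688 = -116/3 - 10688 = -32180/3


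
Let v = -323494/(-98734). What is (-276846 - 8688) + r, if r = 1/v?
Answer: -46184218531/161747 ≈ -2.8553e+5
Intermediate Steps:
v = 161747/49367 (v = -323494*(-1/98734) = 161747/49367 ≈ 3.2764)
r = 49367/161747 (r = 1/(161747/49367) = 49367/161747 ≈ 0.30521)
(-276846 - 8688) + r = (-276846 - 8688) + 49367/161747 = -285534 + 49367/161747 = -46184218531/161747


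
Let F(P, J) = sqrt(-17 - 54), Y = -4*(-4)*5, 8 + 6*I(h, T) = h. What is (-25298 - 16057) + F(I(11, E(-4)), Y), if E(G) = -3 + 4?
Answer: -41355 + I*sqrt(71) ≈ -41355.0 + 8.4261*I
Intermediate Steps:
E(G) = 1
I(h, T) = -4/3 + h/6
Y = 80 (Y = 16*5 = 80)
F(P, J) = I*sqrt(71) (F(P, J) = sqrt(-71) = I*sqrt(71))
(-25298 - 16057) + F(I(11, E(-4)), Y) = (-25298 - 16057) + I*sqrt(71) = -41355 + I*sqrt(71)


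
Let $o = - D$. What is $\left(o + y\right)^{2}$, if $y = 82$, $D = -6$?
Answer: $7744$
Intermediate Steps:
$o = 6$ ($o = \left(-1\right) \left(-6\right) = 6$)
$\left(o + y\right)^{2} = \left(6 + 82\right)^{2} = 88^{2} = 7744$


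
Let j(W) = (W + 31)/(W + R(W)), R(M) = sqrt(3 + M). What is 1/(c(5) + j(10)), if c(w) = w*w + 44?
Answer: 6413/472468 + 41*sqrt(13)/472468 ≈ 0.013886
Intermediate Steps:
c(w) = 44 + w**2 (c(w) = w**2 + 44 = 44 + w**2)
j(W) = (31 + W)/(W + sqrt(3 + W)) (j(W) = (W + 31)/(W + sqrt(3 + W)) = (31 + W)/(W + sqrt(3 + W)))
1/(c(5) + j(10)) = 1/((44 + 5**2) + (31 + 10)/(10 + sqrt(3 + 10))) = 1/((44 + 25) + 41/(10 + sqrt(13))) = 1/(69 + 41/(10 + sqrt(13)))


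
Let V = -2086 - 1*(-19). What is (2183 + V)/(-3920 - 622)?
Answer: -58/2271 ≈ -0.025539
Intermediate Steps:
V = -2067 (V = -2086 + 19 = -2067)
(2183 + V)/(-3920 - 622) = (2183 - 2067)/(-3920 - 622) = 116/(-4542) = 116*(-1/4542) = -58/2271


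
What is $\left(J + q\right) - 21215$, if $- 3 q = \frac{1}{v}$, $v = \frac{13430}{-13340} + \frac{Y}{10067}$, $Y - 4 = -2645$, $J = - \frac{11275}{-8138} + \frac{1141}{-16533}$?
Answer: $- \frac{16214619446087345557}{764356655912850} \approx -21213.0$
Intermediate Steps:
$J = \frac{177124117}{134545554}$ ($J = \left(-11275\right) \left(- \frac{1}{8138}\right) + 1141 \left(- \frac{1}{16533}\right) = \frac{11275}{8138} - \frac{1141}{16533} = \frac{177124117}{134545554} \approx 1.3165$)
$Y = -2641$ ($Y = 4 - 2645 = -2641$)
$v = - \frac{17043075}{13429378}$ ($v = \frac{13430}{-13340} - \frac{2641}{10067} = 13430 \left(- \frac{1}{13340}\right) - \frac{2641}{10067} = - \frac{1343}{1334} - \frac{2641}{10067} = - \frac{17043075}{13429378} \approx -1.2691$)
$q = \frac{13429378}{51129225}$ ($q = - \frac{1}{3 \left(- \frac{17043075}{13429378}\right)} = \left(- \frac{1}{3}\right) \left(- \frac{13429378}{17043075}\right) = \frac{13429378}{51129225} \approx 0.26266$)
$\left(J + q\right) - 21215 = \left(\frac{177124117}{134545554} + \frac{13429378}{51129225}\right) - 21215 = \frac{1207009103767193}{764356655912850} - 21215 = - \frac{16214619446087345557}{764356655912850}$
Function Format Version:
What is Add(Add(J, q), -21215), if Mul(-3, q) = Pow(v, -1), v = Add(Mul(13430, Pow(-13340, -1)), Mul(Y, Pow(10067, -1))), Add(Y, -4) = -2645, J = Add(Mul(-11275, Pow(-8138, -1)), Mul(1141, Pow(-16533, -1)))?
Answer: Rational(-16214619446087345557, 764356655912850) ≈ -21213.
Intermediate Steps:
J = Rational(177124117, 134545554) (J = Add(Mul(-11275, Rational(-1, 8138)), Mul(1141, Rational(-1, 16533))) = Add(Rational(11275, 8138), Rational(-1141, 16533)) = Rational(177124117, 134545554) ≈ 1.3165)
Y = -2641 (Y = Add(4, -2645) = -2641)
v = Rational(-17043075, 13429378) (v = Add(Mul(13430, Pow(-13340, -1)), Mul(-2641, Pow(10067, -1))) = Add(Mul(13430, Rational(-1, 13340)), Mul(-2641, Rational(1, 10067))) = Add(Rational(-1343, 1334), Rational(-2641, 10067)) = Rational(-17043075, 13429378) ≈ -1.2691)
q = Rational(13429378, 51129225) (q = Mul(Rational(-1, 3), Pow(Rational(-17043075, 13429378), -1)) = Mul(Rational(-1, 3), Rational(-13429378, 17043075)) = Rational(13429378, 51129225) ≈ 0.26266)
Add(Add(J, q), -21215) = Add(Add(Rational(177124117, 134545554), Rational(13429378, 51129225)), -21215) = Add(Rational(1207009103767193, 764356655912850), -21215) = Rational(-16214619446087345557, 764356655912850)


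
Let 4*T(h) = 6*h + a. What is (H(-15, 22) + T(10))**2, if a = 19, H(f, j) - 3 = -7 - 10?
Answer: 529/16 ≈ 33.063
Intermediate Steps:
H(f, j) = -14 (H(f, j) = 3 + (-7 - 10) = 3 - 17 = -14)
T(h) = 19/4 + 3*h/2 (T(h) = (6*h + 19)/4 = (19 + 6*h)/4 = 19/4 + 3*h/2)
(H(-15, 22) + T(10))**2 = (-14 + (19/4 + (3/2)*10))**2 = (-14 + (19/4 + 15))**2 = (-14 + 79/4)**2 = (23/4)**2 = 529/16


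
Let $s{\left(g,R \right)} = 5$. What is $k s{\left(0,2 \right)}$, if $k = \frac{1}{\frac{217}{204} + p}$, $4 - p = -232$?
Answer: $\frac{1020}{48361} \approx 0.021091$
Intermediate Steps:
$p = 236$ ($p = 4 - -232 = 4 + 232 = 236$)
$k = \frac{204}{48361}$ ($k = \frac{1}{\frac{217}{204} + 236} = \frac{1}{\frac{48361}{204}} = \frac{204}{48361} \approx 0.0042183$)
$k s{\left(0,2 \right)} = \frac{204}{48361} \cdot 5 = \frac{1020}{48361}$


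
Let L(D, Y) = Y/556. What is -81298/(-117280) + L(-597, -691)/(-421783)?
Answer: 2383173076273/3437936361680 ≈ 0.69320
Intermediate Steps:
L(D, Y) = Y/556 (L(D, Y) = Y*(1/556) = Y/556)
-81298/(-117280) + L(-597, -691)/(-421783) = -81298/(-117280) + ((1/556)*(-691))/(-421783) = -81298*(-1/117280) - 691/556*(-1/421783) = 40649/58640 + 691/234511348 = 2383173076273/3437936361680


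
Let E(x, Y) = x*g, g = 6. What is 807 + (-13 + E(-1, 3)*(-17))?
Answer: 896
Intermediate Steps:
E(x, Y) = 6*x (E(x, Y) = x*6 = 6*x)
807 + (-13 + E(-1, 3)*(-17)) = 807 + (-13 + (6*(-1))*(-17)) = 807 + (-13 - 6*(-17)) = 807 + (-13 + 102) = 807 + 89 = 896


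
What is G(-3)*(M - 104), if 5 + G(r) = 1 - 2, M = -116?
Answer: 1320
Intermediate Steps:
G(r) = -6 (G(r) = -5 + (1 - 2) = -5 - 1 = -6)
G(-3)*(M - 104) = -6*(-116 - 104) = -6*(-220) = 1320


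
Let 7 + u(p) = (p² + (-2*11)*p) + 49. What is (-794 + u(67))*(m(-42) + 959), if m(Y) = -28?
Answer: 2106853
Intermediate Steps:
u(p) = 42 + p² - 22*p (u(p) = -7 + ((p² + (-2*11)*p) + 49) = -7 + ((p² - 22*p) + 49) = -7 + (49 + p² - 22*p) = 42 + p² - 22*p)
(-794 + u(67))*(m(-42) + 959) = (-794 + (42 + 67² - 22*67))*(-28 + 959) = (-794 + (42 + 4489 - 1474))*931 = (-794 + 3057)*931 = 2263*931 = 2106853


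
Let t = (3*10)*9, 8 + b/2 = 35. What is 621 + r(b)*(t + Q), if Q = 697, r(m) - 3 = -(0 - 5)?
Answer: 8357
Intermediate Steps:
b = 54 (b = -16 + 2*35 = -16 + 70 = 54)
t = 270 (t = 30*9 = 270)
r(m) = 8 (r(m) = 3 - (0 - 5) = 3 - 1*(-5) = 3 + 5 = 8)
621 + r(b)*(t + Q) = 621 + 8*(270 + 697) = 621 + 8*967 = 621 + 7736 = 8357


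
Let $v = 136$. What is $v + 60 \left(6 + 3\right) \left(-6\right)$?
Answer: $-3104$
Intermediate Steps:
$v + 60 \left(6 + 3\right) \left(-6\right) = 136 + 60 \left(6 + 3\right) \left(-6\right) = 136 + 60 \cdot 9 \left(-6\right) = 136 + 60 \left(-54\right) = 136 - 3240 = -3104$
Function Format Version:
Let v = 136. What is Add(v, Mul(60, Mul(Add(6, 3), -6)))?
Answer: -3104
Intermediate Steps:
Add(v, Mul(60, Mul(Add(6, 3), -6))) = Add(136, Mul(60, Mul(Add(6, 3), -6))) = Add(136, Mul(60, Mul(9, -6))) = Add(136, Mul(60, -54)) = Add(136, -3240) = -3104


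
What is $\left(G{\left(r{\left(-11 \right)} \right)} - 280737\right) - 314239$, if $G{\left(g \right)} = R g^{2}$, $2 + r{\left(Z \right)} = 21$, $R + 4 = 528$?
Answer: $-405812$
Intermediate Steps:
$R = 524$ ($R = -4 + 528 = 524$)
$r{\left(Z \right)} = 19$ ($r{\left(Z \right)} = -2 + 21 = 19$)
$G{\left(g \right)} = 524 g^{2}$
$\left(G{\left(r{\left(-11 \right)} \right)} - 280737\right) - 314239 = \left(524 \cdot 19^{2} - 280737\right) - 314239 = \left(524 \cdot 361 - 280737\right) - 314239 = \left(189164 - 280737\right) - 314239 = -91573 - 314239 = -405812$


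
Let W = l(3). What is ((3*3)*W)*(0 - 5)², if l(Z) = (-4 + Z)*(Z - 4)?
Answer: 225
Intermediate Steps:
l(Z) = (-4 + Z)² (l(Z) = (-4 + Z)*(-4 + Z) = (-4 + Z)²)
W = 1 (W = (-4 + 3)² = (-1)² = 1)
((3*3)*W)*(0 - 5)² = ((3*3)*1)*(0 - 5)² = (9*1)*(-5)² = 9*25 = 225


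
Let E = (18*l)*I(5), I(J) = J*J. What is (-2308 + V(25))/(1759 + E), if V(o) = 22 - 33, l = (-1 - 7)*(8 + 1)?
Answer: 2319/30641 ≈ 0.075683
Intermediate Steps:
I(J) = J**2
l = -72 (l = -8*9 = -72)
V(o) = -11
E = -32400 (E = (18*(-72))*5**2 = -1296*25 = -32400)
(-2308 + V(25))/(1759 + E) = (-2308 - 11)/(1759 - 32400) = -2319/(-30641) = -2319*(-1/30641) = 2319/30641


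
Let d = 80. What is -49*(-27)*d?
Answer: 105840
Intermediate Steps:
-49*(-27)*d = -49*(-27)*80 = -(-1323)*80 = -1*(-105840) = 105840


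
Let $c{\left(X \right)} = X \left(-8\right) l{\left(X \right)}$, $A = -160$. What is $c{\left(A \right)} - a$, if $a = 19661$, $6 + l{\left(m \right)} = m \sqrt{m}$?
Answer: $-27341 - 819200 i \sqrt{10} \approx -27341.0 - 2.5905 \cdot 10^{6} i$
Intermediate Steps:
$l{\left(m \right)} = -6 + m^{\frac{3}{2}}$ ($l{\left(m \right)} = -6 + m \sqrt{m} = -6 + m^{\frac{3}{2}}$)
$c{\left(X \right)} = - 8 X \left(-6 + X^{\frac{3}{2}}\right)$ ($c{\left(X \right)} = X \left(-8\right) \left(-6 + X^{\frac{3}{2}}\right) = - 8 X \left(-6 + X^{\frac{3}{2}}\right)$)
$c{\left(A \right)} - a = \left(- 8 \left(-160\right)^{\frac{5}{2}} + 48 \left(-160\right)\right) - 19661 = \left(- 8 \cdot 102400 i \sqrt{10} - 7680\right) - 19661 = \left(- 819200 i \sqrt{10} - 7680\right) - 19661 = \left(-7680 - 819200 i \sqrt{10}\right) - 19661 = -27341 - 819200 i \sqrt{10}$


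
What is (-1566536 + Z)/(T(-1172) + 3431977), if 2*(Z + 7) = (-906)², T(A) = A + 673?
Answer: -385375/1143826 ≈ -0.33692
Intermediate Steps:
T(A) = 673 + A
Z = 410411 (Z = -7 + (½)*(-906)² = -7 + (½)*820836 = -7 + 410418 = 410411)
(-1566536 + Z)/(T(-1172) + 3431977) = (-1566536 + 410411)/((673 - 1172) + 3431977) = -1156125/(-499 + 3431977) = -1156125/3431478 = -1156125*1/3431478 = -385375/1143826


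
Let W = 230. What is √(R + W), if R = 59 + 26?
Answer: 3*√35 ≈ 17.748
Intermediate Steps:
R = 85
√(R + W) = √(85 + 230) = √315 = 3*√35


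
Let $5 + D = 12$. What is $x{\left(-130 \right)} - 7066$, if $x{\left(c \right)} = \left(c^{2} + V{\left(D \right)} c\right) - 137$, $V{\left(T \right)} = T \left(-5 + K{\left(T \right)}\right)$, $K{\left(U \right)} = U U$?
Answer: $-30343$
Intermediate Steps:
$D = 7$ ($D = -5 + 12 = 7$)
$K{\left(U \right)} = U^{2}$
$V{\left(T \right)} = T \left(-5 + T^{2}\right)$
$x{\left(c \right)} = -137 + c^{2} + 308 c$ ($x{\left(c \right)} = \left(c^{2} + 7 \left(-5 + 7^{2}\right) c\right) - 137 = \left(c^{2} + 7 \left(-5 + 49\right) c\right) - 137 = \left(c^{2} + 7 \cdot 44 c\right) - 137 = \left(c^{2} + 308 c\right) - 137 = -137 + c^{2} + 308 c$)
$x{\left(-130 \right)} - 7066 = \left(-137 + \left(-130\right)^{2} + 308 \left(-130\right)\right) - 7066 = \left(-137 + 16900 - 40040\right) - 7066 = -23277 - 7066 = -30343$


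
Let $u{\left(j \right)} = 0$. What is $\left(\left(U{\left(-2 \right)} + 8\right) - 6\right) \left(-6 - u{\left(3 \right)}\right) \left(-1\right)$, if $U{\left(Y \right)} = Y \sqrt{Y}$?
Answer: $12 - 12 i \sqrt{2} \approx 12.0 - 16.971 i$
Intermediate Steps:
$U{\left(Y \right)} = Y^{\frac{3}{2}}$
$\left(\left(U{\left(-2 \right)} + 8\right) - 6\right) \left(-6 - u{\left(3 \right)}\right) \left(-1\right) = \left(\left(\left(-2\right)^{\frac{3}{2}} + 8\right) - 6\right) \left(-6 - 0\right) \left(-1\right) = \left(\left(- 2 i \sqrt{2} + 8\right) - 6\right) \left(-6 + 0\right) \left(-1\right) = \left(\left(8 - 2 i \sqrt{2}\right) - 6\right) \left(-6\right) \left(-1\right) = \left(2 - 2 i \sqrt{2}\right) \left(-6\right) \left(-1\right) = \left(-12 + 12 i \sqrt{2}\right) \left(-1\right) = 12 - 12 i \sqrt{2}$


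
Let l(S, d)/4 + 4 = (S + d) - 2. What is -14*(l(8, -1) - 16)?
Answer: 168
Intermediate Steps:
l(S, d) = -24 + 4*S + 4*d (l(S, d) = -16 + 4*((S + d) - 2) = -16 + 4*(-2 + S + d) = -16 + (-8 + 4*S + 4*d) = -24 + 4*S + 4*d)
-14*(l(8, -1) - 16) = -14*((-24 + 4*8 + 4*(-1)) - 16) = -14*((-24 + 32 - 4) - 16) = -14*(4 - 16) = -14*(-12) = 168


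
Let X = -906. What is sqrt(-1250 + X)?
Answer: 14*I*sqrt(11) ≈ 46.433*I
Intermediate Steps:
sqrt(-1250 + X) = sqrt(-1250 - 906) = sqrt(-2156) = 14*I*sqrt(11)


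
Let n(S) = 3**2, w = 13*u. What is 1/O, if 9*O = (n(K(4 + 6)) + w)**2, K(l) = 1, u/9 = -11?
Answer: 1/181476 ≈ 5.5104e-6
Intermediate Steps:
u = -99 (u = 9*(-11) = -99)
w = -1287 (w = 13*(-99) = -1287)
n(S) = 9
O = 181476 (O = (9 - 1287)**2/9 = (1/9)*(-1278)**2 = (1/9)*1633284 = 181476)
1/O = 1/181476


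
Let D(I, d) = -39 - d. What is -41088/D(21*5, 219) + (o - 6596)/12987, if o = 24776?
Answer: 9968524/62049 ≈ 160.66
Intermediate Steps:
-41088/D(21*5, 219) + (o - 6596)/12987 = -41088/(-39 - 1*219) + (24776 - 6596)/12987 = -41088/(-39 - 219) + 18180*(1/12987) = -41088/(-258) + 2020/1443 = -41088*(-1/258) + 2020/1443 = 6848/43 + 2020/1443 = 9968524/62049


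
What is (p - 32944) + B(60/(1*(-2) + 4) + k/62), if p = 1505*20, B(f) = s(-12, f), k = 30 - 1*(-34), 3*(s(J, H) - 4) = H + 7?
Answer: -87647/31 ≈ -2827.3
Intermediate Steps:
s(J, H) = 19/3 + H/3 (s(J, H) = 4 + (H + 7)/3 = 4 + (7 + H)/3 = 4 + (7/3 + H/3) = 19/3 + H/3)
k = 64 (k = 30 + 34 = 64)
B(f) = 19/3 + f/3
p = 30100
(p - 32944) + B(60/(1*(-2) + 4) + k/62) = (30100 - 32944) + (19/3 + (60/(1*(-2) + 4) + 64/62)/3) = -2844 + (19/3 + (60/(-2 + 4) + 64*(1/62))/3) = -2844 + (19/3 + (60/2 + 32/31)/3) = -2844 + (19/3 + (60*(1/2) + 32/31)/3) = -2844 + (19/3 + (30 + 32/31)/3) = -2844 + (19/3 + (1/3)*(962/31)) = -2844 + (19/3 + 962/93) = -2844 + 517/31 = -87647/31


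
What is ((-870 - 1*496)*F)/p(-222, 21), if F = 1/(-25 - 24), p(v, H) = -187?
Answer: -1366/9163 ≈ -0.14908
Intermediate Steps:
F = -1/49 (F = 1/(-49) = -1/49 ≈ -0.020408)
((-870 - 1*496)*F)/p(-222, 21) = ((-870 - 1*496)*(-1/49))/(-187) = ((-870 - 496)*(-1/49))*(-1/187) = -1366*(-1/49)*(-1/187) = (1366/49)*(-1/187) = -1366/9163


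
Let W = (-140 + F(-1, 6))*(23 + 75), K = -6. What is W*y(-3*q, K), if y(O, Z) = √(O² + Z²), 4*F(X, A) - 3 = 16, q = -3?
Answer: -79527*√13/2 ≈ -1.4337e+5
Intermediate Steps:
F(X, A) = 19/4 (F(X, A) = ¾ + (¼)*16 = ¾ + 4 = 19/4)
W = -26509/2 (W = (-140 + 19/4)*(23 + 75) = -541/4*98 = -26509/2 ≈ -13255.)
W*y(-3*q, K) = -26509*√((-3*(-3))² + (-6)²)/2 = -26509*√(9² + 36)/2 = -26509*√(81 + 36)/2 = -79527*√13/2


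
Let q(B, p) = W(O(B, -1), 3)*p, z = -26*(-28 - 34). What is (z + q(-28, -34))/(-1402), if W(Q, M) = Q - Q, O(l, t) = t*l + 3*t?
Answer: -806/701 ≈ -1.1498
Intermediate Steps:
O(l, t) = 3*t + l*t (O(l, t) = l*t + 3*t = 3*t + l*t)
W(Q, M) = 0
z = 1612 (z = -26*(-62) = 1612)
q(B, p) = 0 (q(B, p) = 0*p = 0)
(z + q(-28, -34))/(-1402) = (1612 + 0)/(-1402) = 1612*(-1/1402) = -806/701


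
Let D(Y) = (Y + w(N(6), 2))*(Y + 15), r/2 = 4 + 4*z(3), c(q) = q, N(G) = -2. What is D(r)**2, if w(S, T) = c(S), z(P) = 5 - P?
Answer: 736164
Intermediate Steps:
w(S, T) = S
r = 24 (r = 2*(4 + 4*(5 - 1*3)) = 2*(4 + 4*(5 - 3)) = 2*(4 + 4*2) = 2*(4 + 8) = 2*12 = 24)
D(Y) = (-2 + Y)*(15 + Y) (D(Y) = (Y - 2)*(Y + 15) = (-2 + Y)*(15 + Y))
D(r)**2 = (-30 + 24**2 + 13*24)**2 = (-30 + 576 + 312)**2 = 858**2 = 736164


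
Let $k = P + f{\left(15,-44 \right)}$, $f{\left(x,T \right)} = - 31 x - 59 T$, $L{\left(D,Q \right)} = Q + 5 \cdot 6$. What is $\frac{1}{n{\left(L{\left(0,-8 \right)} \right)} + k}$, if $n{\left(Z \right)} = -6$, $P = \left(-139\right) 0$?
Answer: $\frac{1}{2125} \approx 0.00047059$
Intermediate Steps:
$L{\left(D,Q \right)} = 30 + Q$ ($L{\left(D,Q \right)} = Q + 30 = 30 + Q$)
$P = 0$
$f{\left(x,T \right)} = - 59 T - 31 x$
$k = 2131$ ($k = 0 - -2131 = 0 + \left(2596 - 465\right) = 0 + 2131 = 2131$)
$\frac{1}{n{\left(L{\left(0,-8 \right)} \right)} + k} = \frac{1}{-6 + 2131} = \frac{1}{2125}$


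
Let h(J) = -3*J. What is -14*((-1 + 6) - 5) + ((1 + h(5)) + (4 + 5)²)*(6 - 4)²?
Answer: 268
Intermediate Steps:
-14*((-1 + 6) - 5) + ((1 + h(5)) + (4 + 5)²)*(6 - 4)² = -14*((-1 + 6) - 5) + ((1 - 3*5) + (4 + 5)²)*(6 - 4)² = -14*(5 - 5) + ((1 - 15) + 9²)*2² = -14*0 + (-14 + 81)*4 = 0 + 67*4 = 0 + 268 = 268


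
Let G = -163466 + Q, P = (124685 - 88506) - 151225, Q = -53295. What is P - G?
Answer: 101715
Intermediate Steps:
P = -115046 (P = 36179 - 151225 = -115046)
G = -216761 (G = -163466 - 53295 = -216761)
P - G = -115046 - 1*(-216761) = -115046 + 216761 = 101715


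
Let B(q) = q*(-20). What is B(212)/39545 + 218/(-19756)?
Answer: -839875/7102282 ≈ -0.11825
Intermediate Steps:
B(q) = -20*q
B(212)/39545 + 218/(-19756) = -20*212/39545 + 218/(-19756) = -4240*1/39545 + 218*(-1/19756) = -848/7909 - 109/9878 = -839875/7102282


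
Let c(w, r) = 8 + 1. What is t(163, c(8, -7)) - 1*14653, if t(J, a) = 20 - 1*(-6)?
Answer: -14627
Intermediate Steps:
c(w, r) = 9
t(J, a) = 26 (t(J, a) = 20 + 6 = 26)
t(163, c(8, -7)) - 1*14653 = 26 - 1*14653 = 26 - 14653 = -14627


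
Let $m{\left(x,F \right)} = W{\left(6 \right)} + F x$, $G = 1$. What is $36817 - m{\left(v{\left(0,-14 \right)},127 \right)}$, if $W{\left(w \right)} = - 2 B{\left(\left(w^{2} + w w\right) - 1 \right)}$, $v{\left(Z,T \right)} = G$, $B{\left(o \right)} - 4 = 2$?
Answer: $36702$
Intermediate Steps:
$B{\left(o \right)} = 6$ ($B{\left(o \right)} = 4 + 2 = 6$)
$v{\left(Z,T \right)} = 1$
$W{\left(w \right)} = -12$ ($W{\left(w \right)} = \left(-2\right) 6 = -12$)
$m{\left(x,F \right)} = -12 + F x$
$36817 - m{\left(v{\left(0,-14 \right)},127 \right)} = 36817 - \left(-12 + 127 \cdot 1\right) = 36817 - \left(-12 + 127\right) = 36817 - 115 = 36702$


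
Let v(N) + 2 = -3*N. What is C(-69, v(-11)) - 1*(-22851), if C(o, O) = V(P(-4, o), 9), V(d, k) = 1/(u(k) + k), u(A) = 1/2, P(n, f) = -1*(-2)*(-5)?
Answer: 434171/19 ≈ 22851.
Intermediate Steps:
v(N) = -2 - 3*N
P(n, f) = -10 (P(n, f) = 2*(-5) = -10)
u(A) = 1/2
V(d, k) = 1/(1/2 + k)
C(o, O) = 2/19 (C(o, O) = 2/(1 + 2*9) = 2/(1 + 18) = 2/19)
C(-69, v(-11)) - 1*(-22851) = 2/19 - 1*(-22851) = 2/19 + 22851 = 434171/19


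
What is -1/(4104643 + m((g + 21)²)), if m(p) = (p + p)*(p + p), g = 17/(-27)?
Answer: -531441/2547400580563 ≈ -2.0862e-7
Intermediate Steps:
g = -17/27 (g = 17*(-1/27) = -17/27 ≈ -0.62963)
m(p) = 4*p² (m(p) = (2*p)*(2*p) = 4*p²)
-1/(4104643 + m((g + 21)²)) = -1/(4104643 + 4*((-17/27 + 21)²)²) = -1/(4104643 + 4*((550/27)²)²) = -1/(4104643 + 4*(302500/729)²) = -1/(4104643 + 4*(91506250000/531441)) = -1/(4104643 + 366025000000/531441) = -1/2547400580563/531441 = -1*531441/2547400580563 = -531441/2547400580563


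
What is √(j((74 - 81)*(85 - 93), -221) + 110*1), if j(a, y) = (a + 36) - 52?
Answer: 5*√6 ≈ 12.247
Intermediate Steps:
j(a, y) = -16 + a (j(a, y) = (36 + a) - 52 = -16 + a)
√(j((74 - 81)*(85 - 93), -221) + 110*1) = √((-16 + (74 - 81)*(85 - 93)) + 110*1) = √((-16 - 7*(-8)) + 110) = √((-16 + 56) + 110) = √(40 + 110) = √150 = 5*√6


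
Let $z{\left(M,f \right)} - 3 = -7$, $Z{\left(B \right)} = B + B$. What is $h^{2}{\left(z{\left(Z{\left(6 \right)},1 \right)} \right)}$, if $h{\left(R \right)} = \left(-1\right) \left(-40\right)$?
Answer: $1600$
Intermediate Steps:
$Z{\left(B \right)} = 2 B$
$z{\left(M,f \right)} = -4$ ($z{\left(M,f \right)} = 3 - 7 = -4$)
$h{\left(R \right)} = 40$
$h^{2}{\left(z{\left(Z{\left(6 \right)},1 \right)} \right)} = 40^{2} = 1600$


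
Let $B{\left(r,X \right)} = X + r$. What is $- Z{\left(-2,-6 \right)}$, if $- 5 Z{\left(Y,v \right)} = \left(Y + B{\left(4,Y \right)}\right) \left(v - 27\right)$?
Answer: $0$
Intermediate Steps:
$Z{\left(Y,v \right)} = - \frac{\left(-27 + v\right) \left(4 + 2 Y\right)}{5}$ ($Z{\left(Y,v \right)} = - \frac{\left(Y + \left(Y + 4\right)\right) \left(v - 27\right)}{5} = - \frac{\left(Y + \left(4 + Y\right)\right) \left(-27 + v\right)}{5} = - \frac{\left(4 + 2 Y\right) \left(-27 + v\right)}{5} = - \frac{\left(-27 + v\right) \left(4 + 2 Y\right)}{5}$)
$- Z{\left(-2,-6 \right)} = - (\frac{108}{5} + \frac{54}{5} \left(-2\right) - \left(- \frac{2}{5}\right) \left(-6\right) - - \frac{6 \left(4 - 2\right)}{5}) = - (\frac{108}{5} - \frac{108}{5} - \frac{12}{5} - \left(- \frac{6}{5}\right) 2) = - (\frac{108}{5} - \frac{108}{5} - \frac{12}{5} + \frac{12}{5}) = \left(-1\right) 0 = 0$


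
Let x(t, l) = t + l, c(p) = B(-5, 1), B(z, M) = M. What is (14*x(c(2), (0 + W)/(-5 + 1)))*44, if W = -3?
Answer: 1078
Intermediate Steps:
c(p) = 1
x(t, l) = l + t
(14*x(c(2), (0 + W)/(-5 + 1)))*44 = (14*((0 - 3)/(-5 + 1) + 1))*44 = (14*(-3/(-4) + 1))*44 = (14*(-3*(-¼) + 1))*44 = (14*(¾ + 1))*44 = (14*(7/4))*44 = (49/2)*44 = 1078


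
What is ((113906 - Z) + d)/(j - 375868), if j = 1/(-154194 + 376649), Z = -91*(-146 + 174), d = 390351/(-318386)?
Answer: -634457623593255/2047802812534958 ≈ -0.30982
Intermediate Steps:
d = -390351/318386 (d = 390351*(-1/318386) = -390351/318386 ≈ -1.2260)
Z = -2548 (Z = -91*28 = -2548)
j = 1/222455 ≈ 4.4953e-6
((113906 - Z) + d)/(j - 375868) = ((113906 - 1*(-2548)) - 390351/318386)/(1/222455 - 375868) = ((113906 + 2548) - 390351/318386)/(-83613715939/222455) = (116454 - 390351/318386)*(-222455/83613715939) = (37076932893/318386)*(-222455/83613715939) = -634457623593255/2047802812534958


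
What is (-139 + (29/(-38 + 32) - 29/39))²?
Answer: 14130081/676 ≈ 20903.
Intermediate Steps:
(-139 + (29/(-38 + 32) - 29/39))² = (-139 + (29/(-6) - 29*1/39))² = (-139 + (29*(-⅙) - 29/39))² = (-139 + (-29/6 - 29/39))² = (-139 - 145/26)² = (-3759/26)² = 14130081/676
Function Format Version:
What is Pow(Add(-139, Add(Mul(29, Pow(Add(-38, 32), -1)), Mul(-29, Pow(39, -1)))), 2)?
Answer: Rational(14130081, 676) ≈ 20903.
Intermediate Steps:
Pow(Add(-139, Add(Mul(29, Pow(Add(-38, 32), -1)), Mul(-29, Pow(39, -1)))), 2) = Pow(Add(-139, Add(Mul(29, Pow(-6, -1)), Mul(-29, Rational(1, 39)))), 2) = Pow(Add(-139, Add(Mul(29, Rational(-1, 6)), Rational(-29, 39))), 2) = Pow(Add(-139, Add(Rational(-29, 6), Rational(-29, 39))), 2) = Pow(Add(-139, Rational(-145, 26)), 2) = Pow(Rational(-3759, 26), 2) = Rational(14130081, 676)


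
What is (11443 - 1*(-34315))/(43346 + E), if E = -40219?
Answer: 45758/3127 ≈ 14.633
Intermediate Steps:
(11443 - 1*(-34315))/(43346 + E) = (11443 - 1*(-34315))/(43346 - 40219) = (11443 + 34315)/3127 = 45758*(1/3127) = 45758/3127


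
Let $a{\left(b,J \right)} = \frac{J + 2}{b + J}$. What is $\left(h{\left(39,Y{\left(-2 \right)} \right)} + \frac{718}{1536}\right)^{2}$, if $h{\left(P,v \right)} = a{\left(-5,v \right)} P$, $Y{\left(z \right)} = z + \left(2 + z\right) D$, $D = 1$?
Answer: $\frac{128881}{589824} \approx 0.21851$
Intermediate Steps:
$a{\left(b,J \right)} = \frac{2 + J}{J + b}$
$Y{\left(z \right)} = 2 + 2 z$ ($Y{\left(z \right)} = z + \left(2 + z\right) 1 = z + \left(2 + z\right) = 2 + 2 z$)
$h{\left(P,v \right)} = \frac{P \left(2 + v\right)}{-5 + v}$ ($h{\left(P,v \right)} = \frac{2 + v}{v - 5} P = \frac{2 + v}{-5 + v} P = \frac{P \left(2 + v\right)}{-5 + v}$)
$\left(h{\left(39,Y{\left(-2 \right)} \right)} + \frac{718}{1536}\right)^{2} = \left(\frac{39 \left(2 + \left(2 + 2 \left(-2\right)\right)\right)}{-5 + \left(2 + 2 \left(-2\right)\right)} + \frac{718}{1536}\right)^{2} = \left(\frac{39 \left(2 + \left(2 - 4\right)\right)}{-5 + \left(2 - 4\right)} + 718 \cdot \frac{1}{1536}\right)^{2} = \left(\frac{39 \left(2 - 2\right)}{-5 - 2} + \frac{359}{768}\right)^{2} = \left(39 \frac{1}{-7} \cdot 0 + \frac{359}{768}\right)^{2} = \left(39 \left(- \frac{1}{7}\right) 0 + \frac{359}{768}\right)^{2} = \left(0 + \frac{359}{768}\right)^{2} = \left(\frac{359}{768}\right)^{2} = \frac{128881}{589824}$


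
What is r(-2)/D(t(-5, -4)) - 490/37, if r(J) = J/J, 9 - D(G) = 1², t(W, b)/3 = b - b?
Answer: -3883/296 ≈ -13.118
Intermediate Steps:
t(W, b) = 0 (t(W, b) = 3*(b - b) = 3*0 = 0)
D(G) = 8 (D(G) = 9 - 1*1² = 9 - 1*1 = 9 - 1 = 8)
r(J) = 1
r(-2)/D(t(-5, -4)) - 490/37 = 1/8 - 490/37 = 1*(⅛) - 490*1/37 = ⅛ - 490/37 = -3883/296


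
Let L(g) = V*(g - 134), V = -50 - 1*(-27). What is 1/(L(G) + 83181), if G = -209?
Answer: 1/91070 ≈ 1.0981e-5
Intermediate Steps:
V = -23 (V = -50 + 27 = -23)
L(g) = 3082 - 23*g (L(g) = -23*(g - 134) = -23*(-134 + g) = 3082 - 23*g)
1/(L(G) + 83181) = 1/((3082 - 23*(-209)) + 83181) = 1/((3082 + 4807) + 83181) = 1/(7889 + 83181) = 1/91070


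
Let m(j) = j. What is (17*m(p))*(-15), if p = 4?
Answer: -1020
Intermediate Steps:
(17*m(p))*(-15) = (17*4)*(-15) = 68*(-15) = -1020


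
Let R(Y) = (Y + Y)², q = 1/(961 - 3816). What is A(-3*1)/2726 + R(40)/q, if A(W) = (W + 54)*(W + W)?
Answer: -24904736153/1363 ≈ -1.8272e+7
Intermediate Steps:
q = -1/2855 (q = 1/(-2855) = -1/2855 ≈ -0.00035026)
R(Y) = 4*Y² (R(Y) = (2*Y)² = 4*Y²)
A(W) = 2*W*(54 + W) (A(W) = (54 + W)*(2*W) = 2*W*(54 + W))
A(-3*1)/2726 + R(40)/q = (2*(-3*1)*(54 - 3*1))/2726 + (4*40²)/(-1/2855) = (2*(-3)*(54 - 3))*(1/2726) + (4*1600)*(-2855) = (2*(-3)*51)*(1/2726) + 6400*(-2855) = -306*1/2726 - 18272000 = -153/1363 - 18272000 = -24904736153/1363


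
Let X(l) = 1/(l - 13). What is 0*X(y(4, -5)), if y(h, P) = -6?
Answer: 0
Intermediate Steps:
X(l) = 1/(-13 + l)
0*X(y(4, -5)) = 0/(-13 - 6) = 0/(-19) = 0*(-1/19) = 0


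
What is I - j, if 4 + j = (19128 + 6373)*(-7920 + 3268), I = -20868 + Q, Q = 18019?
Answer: 118627807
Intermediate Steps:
I = -2849 (I = -20868 + 18019 = -2849)
j = -118630656 (j = -4 + (19128 + 6373)*(-7920 + 3268) = -4 + 25501*(-4652) = -4 - 118630652 = -118630656)
I - j = -2849 - 1*(-118630656) = -2849 + 118630656 = 118627807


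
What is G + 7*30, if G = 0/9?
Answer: 210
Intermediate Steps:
G = 0 (G = 0*(1/9) = 0)
G + 7*30 = 0 + 7*30 = 0 + 210 = 210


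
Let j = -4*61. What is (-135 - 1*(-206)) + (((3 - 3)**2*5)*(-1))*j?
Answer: 71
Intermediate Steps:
j = -244
(-135 - 1*(-206)) + (((3 - 3)**2*5)*(-1))*j = (-135 - 1*(-206)) + (((3 - 3)**2*5)*(-1))*(-244) = (-135 + 206) + ((0**2*5)*(-1))*(-244) = 71 + ((0*5)*(-1))*(-244) = 71 + (0*(-1))*(-244) = 71 + 0*(-244) = 71 + 0 = 71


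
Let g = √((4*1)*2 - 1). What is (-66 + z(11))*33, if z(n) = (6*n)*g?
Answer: -2178 + 2178*√7 ≈ 3584.4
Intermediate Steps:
g = √7 (g = √(4*2 - 1) = √(8 - 1) = √7 ≈ 2.6458)
z(n) = 6*n*√7 (z(n) = (6*n)*√7 = 6*n*√7)
(-66 + z(11))*33 = (-66 + 6*11*√7)*33 = (-66 + 66*√7)*33 = -2178 + 2178*√7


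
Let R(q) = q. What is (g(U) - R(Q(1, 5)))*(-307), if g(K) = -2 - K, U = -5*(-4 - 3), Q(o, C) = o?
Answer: 11666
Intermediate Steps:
U = 35 (U = -5*(-7) = 35)
(g(U) - R(Q(1, 5)))*(-307) = ((-2 - 1*35) - 1*1)*(-307) = ((-2 - 35) - 1)*(-307) = (-37 - 1)*(-307) = -38*(-307) = 11666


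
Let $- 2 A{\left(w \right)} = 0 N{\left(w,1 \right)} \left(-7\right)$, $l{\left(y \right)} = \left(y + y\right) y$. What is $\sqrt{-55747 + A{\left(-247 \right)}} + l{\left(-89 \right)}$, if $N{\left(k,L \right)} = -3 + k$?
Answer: $15842 + i \sqrt{55747} \approx 15842.0 + 236.11 i$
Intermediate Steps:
$l{\left(y \right)} = 2 y^{2}$ ($l{\left(y \right)} = 2 y y = 2 y^{2}$)
$A{\left(w \right)} = 0$ ($A{\left(w \right)} = - \frac{0 \left(-3 + w\right) \left(-7\right)}{2} = - \frac{0 \left(-7\right)}{2} = \left(- \frac{1}{2}\right) 0 = 0$)
$\sqrt{-55747 + A{\left(-247 \right)}} + l{\left(-89 \right)} = \sqrt{-55747 + 0} + 2 \left(-89\right)^{2} = \sqrt{-55747} + 2 \cdot 7921 = i \sqrt{55747} + 15842 = 15842 + i \sqrt{55747}$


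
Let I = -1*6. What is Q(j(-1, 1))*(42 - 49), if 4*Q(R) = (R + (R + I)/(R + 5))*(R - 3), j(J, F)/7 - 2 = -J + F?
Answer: -7525/6 ≈ -1254.2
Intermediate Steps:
j(J, F) = 14 - 7*J + 7*F (j(J, F) = 14 + 7*(-J + F) = 14 + 7*(F - J) = 14 + (-7*J + 7*F) = 14 - 7*J + 7*F)
I = -6
Q(R) = (-3 + R)*(R + (-6 + R)/(5 + R))/4 (Q(R) = ((R + (R - 6)/(R + 5))*(R - 3))/4 = ((R + (-6 + R)/(5 + R))*(-3 + R))/4 = ((-3 + R)*(R + (-6 + R)/(5 + R)))/4 = (-3 + R)*(R + (-6 + R)/(5 + R))/4)
Q(j(-1, 1))*(42 - 49) = ((18 + (14 - 7*(-1) + 7*1)³ - 24*(14 - 7*(-1) + 7*1) + 3*(14 - 7*(-1) + 7*1)²)/(4*(5 + (14 - 7*(-1) + 7*1))))*(42 - 49) = ((18 + (14 + 7 + 7)³ - 24*(14 + 7 + 7) + 3*(14 + 7 + 7)²)/(4*(5 + (14 + 7 + 7))))*(-7) = ((18 + 28³ - 24*28 + 3*28²)/(4*(5 + 28)))*(-7) = ((¼)*(18 + 21952 - 672 + 3*784)/33)*(-7) = ((¼)*(1/33)*(18 + 21952 - 672 + 2352))*(-7) = ((¼)*(1/33)*23650)*(-7) = (1075/6)*(-7) = -7525/6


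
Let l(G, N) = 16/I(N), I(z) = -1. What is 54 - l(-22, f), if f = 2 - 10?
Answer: 70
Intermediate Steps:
f = -8
l(G, N) = -16 (l(G, N) = 16/(-1) = 16*(-1) = -16)
54 - l(-22, f) = 54 - 1*(-16) = 54 + 16 = 70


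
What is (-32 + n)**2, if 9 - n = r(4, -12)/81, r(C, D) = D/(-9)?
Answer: 31281649/59049 ≈ 529.76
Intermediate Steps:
r(C, D) = -D/9 (r(C, D) = D*(-1/9) = -D/9)
n = 2183/243 (n = 9 - (-1/9*(-12))/81 = 9 - 4/(3*81) = 9 - 1*4/243 = 9 - 4/243 = 2183/243 ≈ 8.9835)
(-32 + n)**2 = (-32 + 2183/243)**2 = (-5593/243)**2 = 31281649/59049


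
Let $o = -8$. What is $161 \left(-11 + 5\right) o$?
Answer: $7728$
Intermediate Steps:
$161 \left(-11 + 5\right) o = 161 \left(-11 + 5\right) \left(-8\right) = 161 \left(\left(-6\right) \left(-8\right)\right) = 161 \cdot 48 = 7728$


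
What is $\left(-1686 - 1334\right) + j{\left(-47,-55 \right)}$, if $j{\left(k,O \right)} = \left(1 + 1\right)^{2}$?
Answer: $-3016$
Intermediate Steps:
$j{\left(k,O \right)} = 4$ ($j{\left(k,O \right)} = 2^{2} = 4$)
$\left(-1686 - 1334\right) + j{\left(-47,-55 \right)} = \left(-1686 - 1334\right) + 4 = -3020 + 4 = -3016$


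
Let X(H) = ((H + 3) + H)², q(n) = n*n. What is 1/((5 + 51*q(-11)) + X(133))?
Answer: 1/78537 ≈ 1.2733e-5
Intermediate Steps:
q(n) = n²
X(H) = (3 + 2*H)² (X(H) = ((3 + H) + H)² = (3 + 2*H)²)
1/((5 + 51*q(-11)) + X(133)) = 1/((5 + 51*(-11)²) + (3 + 2*133)²) = 1/((5 + 51*121) + (3 + 266)²) = 1/((5 + 6171) + 269²) = 1/(6176 + 72361) = 1/78537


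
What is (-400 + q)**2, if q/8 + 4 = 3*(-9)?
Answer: 419904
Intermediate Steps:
q = -248 (q = -32 + 8*(3*(-9)) = -32 + 8*(-27) = -32 - 216 = -248)
(-400 + q)**2 = (-400 - 248)**2 = (-648)**2 = 419904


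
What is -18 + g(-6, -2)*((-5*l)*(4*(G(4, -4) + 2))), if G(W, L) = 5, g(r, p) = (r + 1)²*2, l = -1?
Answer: 6982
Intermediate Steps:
g(r, p) = 2*(1 + r)² (g(r, p) = (1 + r)²*2 = 2*(1 + r)²)
-18 + g(-6, -2)*((-5*l)*(4*(G(4, -4) + 2))) = -18 + (2*(1 - 6)²)*((-5*(-1))*(4*(5 + 2))) = -18 + (2*(-5)²)*(5*(4*7)) = -18 + (2*25)*(5*28) = -18 + 50*140 = -18 + 7000 = 6982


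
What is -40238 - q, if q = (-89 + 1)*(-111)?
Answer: -50006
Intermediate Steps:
q = 9768 (q = -88*(-111) = 9768)
-40238 - q = -40238 - 1*9768 = -40238 - 9768 = -50006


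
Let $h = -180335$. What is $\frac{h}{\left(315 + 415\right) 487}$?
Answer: $- \frac{36067}{71102} \approx -0.50726$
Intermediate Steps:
$\frac{h}{\left(315 + 415\right) 487} = - \frac{180335}{\left(315 + 415\right) 487} = - \frac{180335}{730 \cdot 487} = - \frac{180335}{355510} = \left(-180335\right) \frac{1}{355510} = - \frac{36067}{71102}$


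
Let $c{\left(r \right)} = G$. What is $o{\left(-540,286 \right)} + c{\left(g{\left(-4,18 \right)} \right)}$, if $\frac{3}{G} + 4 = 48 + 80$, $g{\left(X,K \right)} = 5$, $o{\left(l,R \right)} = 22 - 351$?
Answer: $- \frac{40793}{124} \approx -328.98$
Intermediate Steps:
$o{\left(l,R \right)} = -329$
$G = \frac{3}{124}$ ($G = \frac{3}{-4 + \left(48 + 80\right)} = \frac{3}{-4 + 128} = \frac{3}{124} \approx 0.024194$)
$c{\left(r \right)} = \frac{3}{124}$
$o{\left(-540,286 \right)} + c{\left(g{\left(-4,18 \right)} \right)} = -329 + \frac{3}{124} = - \frac{40793}{124}$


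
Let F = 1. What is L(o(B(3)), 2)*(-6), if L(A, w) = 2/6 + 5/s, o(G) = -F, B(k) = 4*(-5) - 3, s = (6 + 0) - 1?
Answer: -8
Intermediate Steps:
s = 5 (s = 6 - 1 = 5)
B(k) = -23 (B(k) = -20 - 3 = -23)
o(G) = -1 (o(G) = -1*1 = -1)
L(A, w) = 4/3 (L(A, w) = 2/6 + 5/5 = 2*(⅙) + 5*(⅕) = ⅓ + 1 = 4/3)
L(o(B(3)), 2)*(-6) = (4/3)*(-6) = -8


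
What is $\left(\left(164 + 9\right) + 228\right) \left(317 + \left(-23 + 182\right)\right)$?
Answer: $190876$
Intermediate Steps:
$\left(\left(164 + 9\right) + 228\right) \left(317 + \left(-23 + 182\right)\right) = \left(173 + 228\right) \left(317 + 159\right) = 401 \cdot 476 = 190876$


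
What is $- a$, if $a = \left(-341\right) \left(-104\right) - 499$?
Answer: $-34965$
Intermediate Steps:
$a = 34965$ ($a = 35464 - 499 = 34965$)
$- a = \left(-1\right) 34965 = -34965$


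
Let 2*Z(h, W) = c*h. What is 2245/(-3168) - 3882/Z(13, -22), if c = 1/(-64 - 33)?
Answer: 2385816959/41184 ≈ 57931.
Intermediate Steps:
c = -1/97 (c = 1/(-97) = -1/97 ≈ -0.010309)
Z(h, W) = -h/194 (Z(h, W) = (-h/97)/2 = -h/194)
2245/(-3168) - 3882/Z(13, -22) = 2245/(-3168) - 3882/((-1/194*13)) = 2245*(-1/3168) - 3882/(-13/194) = -2245/3168 - 3882*(-194/13) = -2245/3168 + 753108/13 = 2385816959/41184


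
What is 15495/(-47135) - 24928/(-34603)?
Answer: 127761559/326202481 ≈ 0.39166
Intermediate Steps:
15495/(-47135) - 24928/(-34603) = 15495*(-1/47135) - 24928*(-1/34603) = -3099/9427 + 24928/34603 = 127761559/326202481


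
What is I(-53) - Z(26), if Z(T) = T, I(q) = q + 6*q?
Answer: -397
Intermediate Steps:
I(q) = 7*q
I(-53) - Z(26) = 7*(-53) - 1*26 = -371 - 26 = -397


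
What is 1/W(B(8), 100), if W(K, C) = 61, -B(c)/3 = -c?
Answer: 1/61 ≈ 0.016393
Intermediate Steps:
B(c) = 3*c (B(c) = -(-3)*c = 3*c)
1/W(B(8), 100) = 1/61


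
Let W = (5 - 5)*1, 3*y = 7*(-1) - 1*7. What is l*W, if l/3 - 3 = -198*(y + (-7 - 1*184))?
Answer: 0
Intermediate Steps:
y = -14/3 (y = (7*(-1) - 1*7)/3 = (-7 - 7)/3 = (⅓)*(-14) = -14/3 ≈ -4.6667)
l = 116235 (l = 9 + 3*(-198*(-14/3 + (-7 - 1*184))) = 9 + 3*(-198*(-14/3 + (-7 - 184))) = 9 + 3*(-198*(-14/3 - 191)) = 9 + 3*(-198*(-587/3)) = 9 + 3*38742 = 9 + 116226 = 116235)
W = 0 (W = 0*1 = 0)
l*W = 116235*0 = 0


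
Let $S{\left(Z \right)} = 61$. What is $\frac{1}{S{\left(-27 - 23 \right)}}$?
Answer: $\frac{1}{61} \approx 0.016393$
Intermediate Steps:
$\frac{1}{S{\left(-27 - 23 \right)}} = \frac{1}{61}$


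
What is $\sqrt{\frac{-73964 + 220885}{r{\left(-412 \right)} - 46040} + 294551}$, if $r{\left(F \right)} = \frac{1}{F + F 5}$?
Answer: $\frac{\sqrt{3815253212632921243439}}{113810881} \approx 542.72$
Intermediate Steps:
$r{\left(F \right)} = \frac{1}{6 F}$ ($r{\left(F \right)} = \frac{1}{F + 5 F} = \frac{1}{6 F}$)
$\sqrt{\frac{-73964 + 220885}{r{\left(-412 \right)} - 46040} + 294551} = \sqrt{\frac{-73964 + 220885}{\frac{1}{6 \left(-412\right)} - 46040} + 294551} = \sqrt{\frac{146921}{\frac{1}{6} \left(- \frac{1}{412}\right) - 46040} + 294551} = \sqrt{\frac{146921}{- \frac{1}{2472} - 46040} + 294551} = \sqrt{\frac{146921}{- \frac{113810881}{2472}} + 294551} = \sqrt{146921 \left(- \frac{2472}{113810881}\right) + 294551} = \sqrt{- \frac{363188712}{113810881} + 294551} = \sqrt{\frac{33522745620719}{113810881}} = \frac{\sqrt{3815253212632921243439}}{113810881}$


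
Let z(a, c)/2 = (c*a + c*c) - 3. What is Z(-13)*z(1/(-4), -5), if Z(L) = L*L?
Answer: 15717/2 ≈ 7858.5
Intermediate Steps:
Z(L) = L**2
z(a, c) = -6 + 2*c**2 + 2*a*c (z(a, c) = 2*((c*a + c*c) - 3) = 2*((a*c + c**2) - 3) = 2*((c**2 + a*c) - 3) = 2*(-3 + c**2 + a*c) = -6 + 2*c**2 + 2*a*c)
Z(-13)*z(1/(-4), -5) = (-13)**2*(-6 + 2*(-5)**2 + 2*(-5)/(-4)) = 169*(-6 + 2*25 + 2*(-1/4)*(-5)) = 169*(-6 + 50 + 5/2) = 169*(93/2) = 15717/2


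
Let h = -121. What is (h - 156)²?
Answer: 76729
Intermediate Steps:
(h - 156)² = (-121 - 156)² = (-277)² = 76729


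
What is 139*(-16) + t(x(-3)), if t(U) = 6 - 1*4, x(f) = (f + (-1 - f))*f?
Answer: -2222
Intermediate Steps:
x(f) = -f
t(U) = 2 (t(U) = 6 - 4 = 2)
139*(-16) + t(x(-3)) = 139*(-16) + 2 = -2224 + 2 = -2222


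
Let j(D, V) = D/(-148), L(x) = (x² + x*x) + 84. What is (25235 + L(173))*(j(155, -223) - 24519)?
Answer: -309104522159/148 ≈ -2.0885e+9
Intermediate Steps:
L(x) = 84 + 2*x² (L(x) = (x² + x²) + 84 = 2*x² + 84 = 84 + 2*x²)
j(D, V) = -D/148 (j(D, V) = D*(-1/148) = -D/148)
(25235 + L(173))*(j(155, -223) - 24519) = (25235 + (84 + 2*173²))*(-1/148*155 - 24519) = (25235 + (84 + 2*29929))*(-155/148 - 24519) = (25235 + (84 + 59858))*(-3628967/148) = (25235 + 59942)*(-3628967/148) = 85177*(-3628967/148) = -309104522159/148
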